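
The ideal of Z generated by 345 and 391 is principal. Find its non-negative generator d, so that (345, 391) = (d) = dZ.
(345, 391) = (23); d = 23

In the PID Z, (a, b) is generated by gcd(a, b). Compute gcd(391, 345) with the extended Euclidean algorithm, tracking rows (r, s, t) with s·391 + t·345 = r:
  row A: (391, 1, 0)   [1·391 + 0·345 = 391]
  row B: (345, 0, 1)   [0·391 + 1·345 = 345]
  391 = 1·345 + 46   → row C = row A − 1·row B = (46, 1, −1)   [check: 1·391 − 1·345 = 46]
  345 = 7·46 + 23   → row D = row B − 7·row C = (23, −7, 8)   [check: −7·391 + 8·345 = 23]
  46 = 2·23 + 0   → remainder 0, stop. gcd = 23 (last nonzero row D).
So gcd(345, 391) = 23, with Bézout identity −7·391 + 8·345 = 23. Containment (⊇): the Bézout identity exhibits 23 as an element of (345, 391), giving (23) ⊆ (345, 391). Containment (⊆): since 23 | 345 and 23 | 391 (345 = 23·15, 391 = 23·17), every Z-linear combination of 345 and 391 is divisible by 23, so (345, 391) ⊆ (23). Therefore (345, 391) = (23), d = 23.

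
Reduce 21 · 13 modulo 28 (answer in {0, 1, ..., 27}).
21

Both factors are already reduced mod 28. 21 · 13 = 273. Dividing by 28: 273 = 9·28 + 21. So (21 · 13) mod 28 = 21.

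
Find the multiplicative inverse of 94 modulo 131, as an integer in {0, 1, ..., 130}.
94^(−1) ≡ 46 (mod 131)

Apply the extended Euclidean algorithm to (131, 94), tracking rows (r, s, t) with s·131 + t·94 = r. Each division r_prev = q·r_cur + r_new produces the new row as (previous row) − q·(current row):
  row A: (131, 1, 0)   [1·131 + 0·94 = 131]
  row B: (94, 0, 1)   [0·131 + 1·94 = 94]
  131 = 1·94 + 37   → row C = row A − 1·row B = (37, 1, −1)   [check: 1·131 − 1·94 = 37]
  94 = 2·37 + 20   → row D = row B − 2·row C = (20, −2, 3)   [check: −2·131 + 3·94 = 20]
  37 = 1·20 + 17   → row E = row C − 1·row D = (17, 3, −4)   [check: 3·131 − 4·94 = 17]
  20 = 1·17 + 3   → row F = row D − 1·row E = (3, −5, 7)   [check: −5·131 + 7·94 = 3]
  17 = 5·3 + 2   → row G = row E − 5·row F = (2, 28, −39)   [check: 28·131 − 39·94 = 2]
  3 = 1·2 + 1   → row H = row F − 1·row G = (1, −33, 46)   [check: −33·131 + 46·94 = 1]
  2 = 2·1 + 0   → remainder 0, stop. gcd = 1 (last nonzero row H).
The gcd is 1, so 94 is invertible mod 131. The last nonzero row gives −33·131 + 46·94 = 1, so t = 46. So 94^(−1) ≡ 46 (mod 131). Verify: 94 · 46 = 4324 ≡ 1 (mod 131). ✓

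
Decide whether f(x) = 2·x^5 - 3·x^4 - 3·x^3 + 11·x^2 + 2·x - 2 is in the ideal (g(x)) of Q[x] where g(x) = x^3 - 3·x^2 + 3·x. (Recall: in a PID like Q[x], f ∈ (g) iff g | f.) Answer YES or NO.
NO

In Q[x] the ideal (g) consists of all multiples of g, so f ∈ (g) iff g | f, i.e. iff the remainder of f on division by g is 0. Divide f by g (g is monic, so eliminate the leading term of the running remainder at each step):
  leading term 2·x^5: subtract (2·x^2)·g(x) = 2·x^5 - 6·x^4 + 6·x^3, leaving 3·x^4 - 9·x^3 + 11·x^2 + 2·x - 2
  leading term 3·x^4: subtract (3·x)·g(x) = 3·x^4 - 9·x^3 + 9·x^2, leaving 2·x^2 + 2·x - 2
The remainder r(x) = 2·x^2 + 2·x - 2 ≠ 0 (and deg r < deg g), so g ∤ f, i.e. f ∉ (g).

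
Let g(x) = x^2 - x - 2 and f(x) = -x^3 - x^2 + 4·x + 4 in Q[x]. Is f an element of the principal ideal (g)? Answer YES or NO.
YES

In Q[x] the ideal (g) consists of all multiples of g, so f ∈ (g) iff g | f, i.e. iff the remainder of f on division by g is 0. Divide f by g (g is monic, so eliminate the leading term of the running remainder at each step):
  leading term -x^3: subtract (-x)·g(x) = -x^3 + x^2 + 2·x, leaving -2·x^2 + 2·x + 4
  leading term -2·x^2: subtract (-2)·g(x) = -2·x^2 + 2·x + 4, leaving 0
The remainder is 0, so f(x) = g(x) · h(x) with h(x) = -x - 2. Hence g | f, i.e. f ∈ (g).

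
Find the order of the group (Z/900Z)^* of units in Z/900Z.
(Z/900Z)^* consists of the classes a with gcd(a, 900) = 1, so its order is φ(900). φ is multiplicative, with φ(p^e) = p^e − p^(e−1). Factorise 900 = 2^2 · 3^2 · 5^2. Then
  φ(900) = (2^2 − 2^1) · (3^2 − 3^1) · (5^2 − 5^1) = 2 · 6 · 20 = 240.
Thus |(Z/900Z)^*| = 240.

Final answer: |(Z/900Z)^*| = 240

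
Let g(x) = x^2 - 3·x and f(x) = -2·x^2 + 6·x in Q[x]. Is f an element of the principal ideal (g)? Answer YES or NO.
In Q[x] the ideal (g) consists of all multiples of g, so f ∈ (g) iff g | f, i.e. iff the remainder of f on division by g is 0. Divide f by g (g is monic, so eliminate the leading term of the running remainder at each step):
  leading term -2·x^2: subtract (-2)·g(x) = -2·x^2 + 6·x, leaving 0
The remainder is 0, so f(x) = g(x) · h(x) with h(x) = -2. Hence g | f, i.e. f ∈ (g).

Final answer: YES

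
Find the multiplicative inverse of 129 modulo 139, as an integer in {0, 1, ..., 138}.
129^(−1) ≡ 125 (mod 139)

Apply the extended Euclidean algorithm to (139, 129), tracking rows (r, s, t) with s·139 + t·129 = r. Each division r_prev = q·r_cur + r_new produces the new row as (previous row) − q·(current row):
  row A: (139, 1, 0)   [1·139 + 0·129 = 139]
  row B: (129, 0, 1)   [0·139 + 1·129 = 129]
  139 = 1·129 + 10   → row C = row A − 1·row B = (10, 1, −1)   [check: 1·139 − 1·129 = 10]
  129 = 12·10 + 9   → row D = row B − 12·row C = (9, −12, 13)   [check: −12·139 + 13·129 = 9]
  10 = 1·9 + 1   → row E = row C − 1·row D = (1, 13, −14)   [check: 13·139 − 14·129 = 1]
  9 = 9·1 + 0   → remainder 0, stop. gcd = 1 (last nonzero row E).
The gcd is 1, so 129 is invertible mod 139. The last nonzero row gives 13·139 − 14·129 = 1, so t = −14. So 129^(−1) ≡ −14 ≡ 125 (mod 139). Verify: 129 · 125 = 16125 ≡ 1 (mod 139). ✓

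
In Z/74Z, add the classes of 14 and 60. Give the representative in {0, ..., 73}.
0

Both summands are already reduced mod 74. 14 + 60 = 74; 74 = 1·74 + 0, so (14 + 60) mod 74 = 0.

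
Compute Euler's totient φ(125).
φ is multiplicative, with φ(p^e) = p^e − p^(e−1). Factorise 125 = 5^3. Then
  φ(125) = (5^3 − 5^2) = 100 = 100.

Final answer: φ(125) = 100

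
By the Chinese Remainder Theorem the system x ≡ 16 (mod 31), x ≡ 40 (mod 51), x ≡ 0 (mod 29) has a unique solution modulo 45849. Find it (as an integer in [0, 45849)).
The moduli 31, 51, 29 are pairwise coprime, so by the CRT there is a unique solution mod 31·51·29 = 45849.
Solve by successive substitution. Start with x ≡ 16 (mod 31).
  Combine with x ≡ 40 (mod 51): write x = 16 + 31·t and require 16 + 31·t ≡ 40 (mod 51), i.e. 31·t ≡ 40 − 16 ≡ 24 (mod 51). Since 31^(−1) ≡ 28 (mod 51), t ≡ 28·24 ≡ 9 (mod 51). So x ≡ 16 + 31·9 = 295 (mod 1581).
  Combine with x ≡ 0 (mod 29): write x = 295 + 1581·t and require 295 + 1581·t ≡ 0 (mod 29), i.e. 1581·t ≡ 0 − 295 ≡ 24 (mod 29). Since 1581^(−1) ≡ 2 (mod 29) (1581 ≡ 15 (mod 29)), t ≡ 2·24 ≡ 19 (mod 29). So x ≡ 295 + 1581·19 = 30334 (mod 45849).
Unique solution in [0, 45849): x = 30334.

Final answer: x ≡ 30334 (mod 45849); the representative in [0, 45849) is 30334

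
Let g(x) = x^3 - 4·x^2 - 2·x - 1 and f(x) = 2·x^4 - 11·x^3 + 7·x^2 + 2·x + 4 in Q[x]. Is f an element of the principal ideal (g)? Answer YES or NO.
NO

In Q[x] the ideal (g) consists of all multiples of g, so f ∈ (g) iff g | f, i.e. iff the remainder of f on division by g is 0. Divide f by g (g is monic, so eliminate the leading term of the running remainder at each step):
  leading term 2·x^4: subtract (2·x)·g(x) = 2·x^4 - 8·x^3 - 4·x^2 - 2·x, leaving -3·x^3 + 11·x^2 + 4·x + 4
  leading term -3·x^3: subtract (-3)·g(x) = -3·x^3 + 12·x^2 + 6·x + 3, leaving -x^2 - 2·x + 1
The remainder r(x) = -x^2 - 2·x + 1 ≠ 0 (and deg r < deg g), so g ∤ f, i.e. f ∉ (g).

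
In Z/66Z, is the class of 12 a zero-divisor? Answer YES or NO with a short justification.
YES

gcd(12, 66) = 6 > 1, so 12 is not a unit in Z/66Z. In Z/nZ every nonzero non-unit is a zero-divisor: explicitly, take b = 66/gcd = 11 ≠ 0 (mod 66); then 12·11 = 132 = 2·66, i.e. 12·11 ≡ 0 (mod 66). So 12 is a zero-divisor.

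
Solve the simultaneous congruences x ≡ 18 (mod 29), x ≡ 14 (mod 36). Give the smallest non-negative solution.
The moduli 29, 36 are pairwise coprime, so by the CRT there is a unique solution mod 29·36 = 1044.
Solve by successive substitution. Start with x ≡ 18 (mod 29).
  Combine with x ≡ 14 (mod 36): write x = 18 + 29·t and require 18 + 29·t ≡ 14 (mod 36), i.e. 29·t ≡ 14 − 18 ≡ 32 (mod 36). Since 29^(−1) ≡ 5 (mod 36), t ≡ 5·32 ≡ 16 (mod 36). So x ≡ 18 + 29·16 = 482 (mod 1044).
Unique solution in [0, 1044): x = 482.

Final answer: x ≡ 482 (mod 1044); the representative in [0, 1044) is 482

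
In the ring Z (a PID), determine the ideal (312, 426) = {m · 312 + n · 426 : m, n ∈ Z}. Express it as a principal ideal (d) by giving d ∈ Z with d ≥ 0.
In the PID Z, (a, b) is generated by gcd(a, b). Compute gcd(426, 312) with the extended Euclidean algorithm, tracking rows (r, s, t) with s·426 + t·312 = r:
  row A: (426, 1, 0)   [1·426 + 0·312 = 426]
  row B: (312, 0, 1)   [0·426 + 1·312 = 312]
  426 = 1·312 + 114   → row C = row A − 1·row B = (114, 1, −1)   [check: 1·426 − 1·312 = 114]
  312 = 2·114 + 84   → row D = row B − 2·row C = (84, −2, 3)   [check: −2·426 + 3·312 = 84]
  114 = 1·84 + 30   → row E = row C − 1·row D = (30, 3, −4)   [check: 3·426 − 4·312 = 30]
  84 = 2·30 + 24   → row F = row D − 2·row E = (24, −8, 11)   [check: −8·426 + 11·312 = 24]
  30 = 1·24 + 6   → row G = row E − 1·row F = (6, 11, −15)   [check: 11·426 − 15·312 = 6]
  24 = 4·6 + 0   → remainder 0, stop. gcd = 6 (last nonzero row G).
So gcd(312, 426) = 6, with Bézout identity 11·426 − 15·312 = 6. Containment (⊇): the Bézout identity exhibits 6 as an element of (312, 426), giving (6) ⊆ (312, 426). Containment (⊆): since 6 | 312 and 6 | 426 (312 = 6·52, 426 = 6·71), every Z-linear combination of 312 and 426 is divisible by 6, so (312, 426) ⊆ (6). Therefore (312, 426) = (6), d = 6.

Final answer: (312, 426) = (6); d = 6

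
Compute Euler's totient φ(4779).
φ(4779) = 3132

φ is multiplicative, with φ(p^e) = p^e − p^(e−1). Factorise 4779 = 3^4 · 59. Then
  φ(4779) = (3^4 − 3^3) · (59 − 1) = 54 · 58 = 3132.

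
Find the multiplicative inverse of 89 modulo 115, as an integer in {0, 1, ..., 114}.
89^(−1) ≡ 84 (mod 115)

Apply the extended Euclidean algorithm to (115, 89), tracking rows (r, s, t) with s·115 + t·89 = r. Each division r_prev = q·r_cur + r_new produces the new row as (previous row) − q·(current row):
  row A: (115, 1, 0)   [1·115 + 0·89 = 115]
  row B: (89, 0, 1)   [0·115 + 1·89 = 89]
  115 = 1·89 + 26   → row C = row A − 1·row B = (26, 1, −1)   [check: 1·115 − 1·89 = 26]
  89 = 3·26 + 11   → row D = row B − 3·row C = (11, −3, 4)   [check: −3·115 + 4·89 = 11]
  26 = 2·11 + 4   → row E = row C − 2·row D = (4, 7, −9)   [check: 7·115 − 9·89 = 4]
  11 = 2·4 + 3   → row F = row D − 2·row E = (3, −17, 22)   [check: −17·115 + 22·89 = 3]
  4 = 1·3 + 1   → row G = row E − 1·row F = (1, 24, −31)   [check: 24·115 − 31·89 = 1]
  3 = 3·1 + 0   → remainder 0, stop. gcd = 1 (last nonzero row G).
The gcd is 1, so 89 is invertible mod 115. The last nonzero row gives 24·115 − 31·89 = 1, so t = −31. So 89^(−1) ≡ −31 ≡ 84 (mod 115). Verify: 89 · 84 = 7476 ≡ 1 (mod 115). ✓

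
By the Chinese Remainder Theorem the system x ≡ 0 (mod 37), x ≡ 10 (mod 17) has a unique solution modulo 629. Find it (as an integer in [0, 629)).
The moduli 37, 17 are pairwise coprime, so by the CRT there is a unique solution mod 37·17 = 629.
Solve by successive substitution. Start with x ≡ 0 (mod 37).
  Combine with x ≡ 10 (mod 17): write x = 37·t and require 37·t ≡ 10 (mod 17). Since 37^(−1) ≡ 6 (mod 17) (37 ≡ 3 (mod 17)), t ≡ 6·10 ≡ 9 (mod 17). So x ≡ 37·9 = 333 (mod 629).
Unique solution in [0, 629): x = 333.

Final answer: x ≡ 333 (mod 629); the representative in [0, 629) is 333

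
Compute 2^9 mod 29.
19

Use repeated squaring. Binary(9) = 1001. Walk through the bits of the exponent 9 left-to-right: at each bit after the leading one, square the running value, then multiply by 2 if the bit is 1 (always reducing mod 29):
  bit 1 = 1 (leading): start with 2.
  bit 2 = 0: square 2^2 = 4 (mod 29).
  bit 3 = 0: square 4^2 = 16 (mod 29).
  bit 4 = 1: square 16^2 = 256 ≡ 24; bit is 1, so multiply 24·2 = 48 ≡ 19 (mod 29).
Final value: 2^9 ≡ 19 (mod 29).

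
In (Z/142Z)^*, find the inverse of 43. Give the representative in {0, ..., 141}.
Apply the extended Euclidean algorithm to (142, 43), tracking rows (r, s, t) with s·142 + t·43 = r. Each division r_prev = q·r_cur + r_new produces the new row as (previous row) − q·(current row):
  row A: (142, 1, 0)   [1·142 + 0·43 = 142]
  row B: (43, 0, 1)   [0·142 + 1·43 = 43]
  142 = 3·43 + 13   → row C = row A − 3·row B = (13, 1, −3)   [check: 1·142 − 3·43 = 13]
  43 = 3·13 + 4   → row D = row B − 3·row C = (4, −3, 10)   [check: −3·142 + 10·43 = 4]
  13 = 3·4 + 1   → row E = row C − 3·row D = (1, 10, −33)   [check: 10·142 − 33·43 = 1]
  4 = 4·1 + 0   → remainder 0, stop. gcd = 1 (last nonzero row E).
The gcd is 1, so 43 is invertible mod 142. The last nonzero row gives 10·142 − 33·43 = 1, so t = −33. So 43^(−1) ≡ −33 ≡ 109 (mod 142). Verify: 43 · 109 = 4687 ≡ 1 (mod 142). ✓

Final answer: 43^(−1) ≡ 109 (mod 142)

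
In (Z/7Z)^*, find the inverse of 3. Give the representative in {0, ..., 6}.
3^(−1) ≡ 5 (mod 7)

Apply the extended Euclidean algorithm to (7, 3), tracking rows (r, s, t) with s·7 + t·3 = r. Each division r_prev = q·r_cur + r_new produces the new row as (previous row) − q·(current row):
  row A: (7, 1, 0)   [1·7 + 0·3 = 7]
  row B: (3, 0, 1)   [0·7 + 1·3 = 3]
  7 = 2·3 + 1   → row C = row A − 2·row B = (1, 1, −2)   [check: 1·7 − 2·3 = 1]
  3 = 3·1 + 0   → remainder 0, stop. gcd = 1 (last nonzero row C).
The gcd is 1, so 3 is invertible mod 7. The last nonzero row gives 1·7 − 2·3 = 1, so t = −2. So 3^(−1) ≡ −2 ≡ 5 (mod 7). Verify: 3 · 5 = 15 ≡ 1 (mod 7). ✓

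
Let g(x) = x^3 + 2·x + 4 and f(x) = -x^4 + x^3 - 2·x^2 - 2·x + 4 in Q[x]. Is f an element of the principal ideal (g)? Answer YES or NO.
YES

In Q[x] the ideal (g) consists of all multiples of g, so f ∈ (g) iff g | f, i.e. iff the remainder of f on division by g is 0. Divide f by g (g is monic, so eliminate the leading term of the running remainder at each step):
  leading term -x^4: subtract (-x)·g(x) = -x^4 - 2·x^2 - 4·x, leaving x^3 + 2·x + 4
  leading term x^3: subtract (1)·g(x) = x^3 + 2·x + 4, leaving 0
The remainder is 0, so f(x) = g(x) · h(x) with h(x) = 1 - x. Hence g | f, i.e. f ∈ (g).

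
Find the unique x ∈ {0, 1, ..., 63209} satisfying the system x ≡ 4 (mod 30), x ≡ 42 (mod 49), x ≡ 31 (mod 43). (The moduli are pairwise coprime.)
The moduli 30, 49, 43 are pairwise coprime, so by the CRT there is a unique solution mod 30·49·43 = 63210.
Solve by successive substitution. Start with x ≡ 4 (mod 30).
  Combine with x ≡ 42 (mod 49): write x = 4 + 30·t and require 4 + 30·t ≡ 42 (mod 49), i.e. 30·t ≡ 42 − 4 ≡ 38 (mod 49). Since 30^(−1) ≡ 18 (mod 49), t ≡ 18·38 ≡ 47 (mod 49). So x ≡ 4 + 30·47 = 1414 (mod 1470).
  Combine with x ≡ 31 (mod 43): write x = 1414 + 1470·t and require 1414 + 1470·t ≡ 31 (mod 43), i.e. 1470·t ≡ 31 − 1414 ≡ 36 (mod 43). Since 1470^(−1) ≡ 27 (mod 43) (1470 ≡ 8 (mod 43)), t ≡ 27·36 ≡ 26 (mod 43). So x ≡ 1414 + 1470·26 = 39634 (mod 63210).
Unique solution in [0, 63210): x = 39634.

Final answer: x ≡ 39634 (mod 63210); the representative in [0, 63210) is 39634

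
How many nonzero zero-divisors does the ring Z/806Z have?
In Z/806Z each nonzero element is either a unit (gcd with 806 is 1) or a zero-divisor (gcd > 1). The number of units is φ(806): factorise 806 = 2 · 13 · 31, so φ(806) = (2 − 1) · (13 − 1) · (31 − 1) = 1 · 12 · 30 = 360. The nonzero elements number 806 − 1 = 805. Hence the nonzero zero-divisors number 805 − 360 = 445.

Final answer: Z/806Z has 445 nonzero zero-divisors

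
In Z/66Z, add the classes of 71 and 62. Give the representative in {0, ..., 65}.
Reduce the summands first: 71 ≡ 5 (mod 66), so 71 + 62 ≡ 5 + 62 (mod 66). 5 + 62 = 67; 67 = 1·66 + 1, so (71 + 62) mod 66 = 1.

Final answer: 1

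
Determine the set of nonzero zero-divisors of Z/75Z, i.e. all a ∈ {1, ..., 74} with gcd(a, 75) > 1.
nonzero zero-divisors of Z/75Z = {3, 5, 6, 9, 10, 12, 15, 18, 20, 21, 24, 25, 27, 30, 33, 35, 36, 39, 40, 42, 45, 48, 50, 51, 54, 55, 57, 60, 63, 65, 66, 69, 70, 72}

An element a ∈ Z/75Z (with a ≠ 0) is a zero-divisor iff gcd(a, 75) > 1 (because a is a unit precisely when gcd(a, n) = 1, and in Z/nZ every nonzero, non-unit element is a zero-divisor). Scan a = 1, ..., 74 and keep those with gcd(a, 75) > 1:
  gcd(3, 75) = 3, gcd(5, 75) = 5, gcd(6, 75) = 3, gcd(9, 75) = 3, gcd(10, 75) = 5, gcd(12, 75) = 3, gcd(15, 75) = 15, gcd(18, 75) = 3, gcd(20, 75) = 5, gcd(21, 75) = 3, gcd(24, 75) = 3, gcd(25, 75) = 25, gcd(27, 75) = 3, gcd(30, 75) = 15, gcd(33, 75) = 3, gcd(35, 75) = 5, gcd(36, 75) = 3, gcd(39, 75) = 3, gcd(40, 75) = 5, gcd(42, 75) = 3, gcd(45, 75) = 15, gcd(48, 75) = 3, gcd(50, 75) = 25, gcd(51, 75) = 3, gcd(54, 75) = 3, gcd(55, 75) = 5, gcd(57, 75) = 3, gcd(60, 75) = 15, gcd(63, 75) = 3, gcd(65, 75) = 5, gcd(66, 75) = 3, gcd(69, 75) = 3, gcd(70, 75) = 5, gcd(72, 75) = 3.
All other a ∈ {1, ..., 74} have gcd(a, 75) = 1 and are units. So the nonzero zero-divisors are exactly the 34 values of a appearing in this scan.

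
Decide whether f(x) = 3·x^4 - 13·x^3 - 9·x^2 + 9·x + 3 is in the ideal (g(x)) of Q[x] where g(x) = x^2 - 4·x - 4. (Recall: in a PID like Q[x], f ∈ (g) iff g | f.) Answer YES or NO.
In Q[x] the ideal (g) consists of all multiples of g, so f ∈ (g) iff g | f, i.e. iff the remainder of f on division by g is 0. Divide f by g (g is monic, so eliminate the leading term of the running remainder at each step):
  leading term 3·x^4: subtract (3·x^2)·g(x) = 3·x^4 - 12·x^3 - 12·x^2, leaving -x^3 + 3·x^2 + 9·x + 3
  leading term -x^3: subtract (-x)·g(x) = -x^3 + 4·x^2 + 4·x, leaving -x^2 + 5·x + 3
  leading term -x^2: subtract (-1)·g(x) = -x^2 + 4·x + 4, leaving x - 1
The remainder r(x) = x - 1 ≠ 0 (and deg r < deg g), so g ∤ f, i.e. f ∉ (g).

Final answer: NO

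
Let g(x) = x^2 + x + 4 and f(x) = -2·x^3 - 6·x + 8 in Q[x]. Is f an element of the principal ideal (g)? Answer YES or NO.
YES

In Q[x] the ideal (g) consists of all multiples of g, so f ∈ (g) iff g | f, i.e. iff the remainder of f on division by g is 0. Divide f by g (g is monic, so eliminate the leading term of the running remainder at each step):
  leading term -2·x^3: subtract (-2·x)·g(x) = -2·x^3 - 2·x^2 - 8·x, leaving 2·x^2 + 2·x + 8
  leading term 2·x^2: subtract (2)·g(x) = 2·x^2 + 2·x + 8, leaving 0
The remainder is 0, so f(x) = g(x) · h(x) with h(x) = 2 - 2·x. Hence g | f, i.e. f ∈ (g).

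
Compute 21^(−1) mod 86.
Apply the extended Euclidean algorithm to (86, 21), tracking rows (r, s, t) with s·86 + t·21 = r. Each division r_prev = q·r_cur + r_new produces the new row as (previous row) − q·(current row):
  row A: (86, 1, 0)   [1·86 + 0·21 = 86]
  row B: (21, 0, 1)   [0·86 + 1·21 = 21]
  86 = 4·21 + 2   → row C = row A − 4·row B = (2, 1, −4)   [check: 1·86 − 4·21 = 2]
  21 = 10·2 + 1   → row D = row B − 10·row C = (1, −10, 41)   [check: −10·86 + 41·21 = 1]
  2 = 2·1 + 0   → remainder 0, stop. gcd = 1 (last nonzero row D).
The gcd is 1, so 21 is invertible mod 86. The last nonzero row gives −10·86 + 41·21 = 1, so t = 41. So 21^(−1) ≡ 41 (mod 86). Verify: 21 · 41 = 861 ≡ 1 (mod 86). ✓

Final answer: 21^(−1) ≡ 41 (mod 86)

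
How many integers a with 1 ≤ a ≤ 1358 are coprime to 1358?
576

The number of a ∈ {1, ..., 1358} with gcd(a, 1358) = 1 is by definition Euler's totient φ(1358). φ is multiplicative, with φ(p^e) = p^e − p^(e−1). Factorise 1358 = 2 · 7 · 97. Then
  φ(1358) = (2 − 1) · (7 − 1) · (97 − 1) = 1 · 6 · 96 = 576.
So there are 576 such integers.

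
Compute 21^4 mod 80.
Use repeated squaring. Binary(4) = 100. Walk through the bits of the exponent 4 left-to-right: at each bit after the leading one, square the running value, then multiply by 21 if the bit is 1 (always reducing mod 80):
  bit 1 = 1 (leading): start with 21.
  bit 2 = 0: square 21^2 = 441 ≡ 41 (mod 80).
  bit 3 = 0: square 41^2 = 1681 ≡ 1 (mod 80).
Final value: 21^4 ≡ 1 (mod 80).

Final answer: 1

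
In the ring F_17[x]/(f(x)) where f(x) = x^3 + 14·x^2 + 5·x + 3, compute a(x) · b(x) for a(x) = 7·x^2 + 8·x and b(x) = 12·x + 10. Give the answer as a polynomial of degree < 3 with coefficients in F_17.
Multiply as integer polynomials: a · b = 84·x^3 + 166·x^2 + 80·x. Reducing coefficients mod 17: a · b ≡ 16·x^3 + 13·x^2 + 12·x. Now divide by f(x) = x^3 + 14·x^2 + 5·x + 3 in F_17[x], eliminating the leading term at each step:
  leading term 16·x^3: subtract (16)·f(x) = 16·x^3 + 3·x^2 + 12·x + 14, leaving 10·x^2 + 3 (coefficients mod 17)
The degree is now < 3, so this is the remainder. Hence a · b ≡ 10·x^2 + 3 in F_17[x]/(f).

Final answer: a · b ≡ 10·x^2 + 3 (mod f(x))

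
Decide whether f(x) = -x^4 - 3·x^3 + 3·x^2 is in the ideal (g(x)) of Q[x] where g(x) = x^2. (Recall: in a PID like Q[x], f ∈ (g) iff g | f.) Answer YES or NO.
YES

In Q[x] the ideal (g) consists of all multiples of g, so f ∈ (g) iff g | f, i.e. iff the remainder of f on division by g is 0. Divide f by g (g is monic, so eliminate the leading term of the running remainder at each step):
  leading term -x^4: subtract (-x^2)·g(x) = -x^4, leaving -3·x^3 + 3·x^2
  leading term -3·x^3: subtract (-3·x)·g(x) = -3·x^3, leaving 3·x^2
  leading term 3·x^2: subtract (3)·g(x) = 3·x^2, leaving 0
The remainder is 0, so f(x) = g(x) · h(x) with h(x) = -x^2 - 3·x + 3. Hence g | f, i.e. f ∈ (g).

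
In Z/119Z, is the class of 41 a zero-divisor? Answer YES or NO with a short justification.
NO

gcd(41, 119) = 1, so 41 is a unit in Z/119Z (it has a multiplicative inverse). A unit cannot be a zero-divisor: if 41·b ≡ 0 then multiplying both sides by 41^(−1) gives b ≡ 0. So 41 is not a zero-divisor.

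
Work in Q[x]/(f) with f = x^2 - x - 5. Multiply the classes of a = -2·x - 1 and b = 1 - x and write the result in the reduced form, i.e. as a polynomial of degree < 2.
First multiply in Q[x] without reducing: a · b = 2·x^2 - x - 1. Now divide by f(x) = x^2 - x - 5, eliminating the leading term at each step:
  leading term 2·x^2: subtract (2)·f(x) = 2·x^2 - 2·x - 10, leaving x + 9
The degree is now < 2, so this is the remainder. Hence a · b ≡ x + 9 in Q[x]/(f).

Final answer: a · b ≡ x + 9 (mod f(x))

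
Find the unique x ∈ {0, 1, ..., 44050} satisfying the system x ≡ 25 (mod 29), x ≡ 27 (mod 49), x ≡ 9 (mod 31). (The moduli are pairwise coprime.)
x ≡ 42510 (mod 44051); the representative in [0, 44051) is 42510

The moduli 29, 49, 31 are pairwise coprime, so by the CRT there is a unique solution mod 29·49·31 = 44051.
Solve by successive substitution. Start with x ≡ 25 (mod 29).
  Combine with x ≡ 27 (mod 49): write x = 25 + 29·t and require 25 + 29·t ≡ 27 (mod 49), i.e. 29·t ≡ 27 − 25 ≡ 2 (mod 49). Since 29^(−1) ≡ 22 (mod 49), t ≡ 22·2 ≡ 44 (mod 49). So x ≡ 25 + 29·44 = 1301 (mod 1421).
  Combine with x ≡ 9 (mod 31): write x = 1301 + 1421·t and require 1301 + 1421·t ≡ 9 (mod 31), i.e. 1421·t ≡ 9 − 1301 ≡ 10 (mod 31). Since 1421^(−1) ≡ 6 (mod 31) (1421 ≡ 26 (mod 31)), t ≡ 6·10 ≡ 29 (mod 31). So x ≡ 1301 + 1421·29 = 42510 (mod 44051).
Unique solution in [0, 44051): x = 42510.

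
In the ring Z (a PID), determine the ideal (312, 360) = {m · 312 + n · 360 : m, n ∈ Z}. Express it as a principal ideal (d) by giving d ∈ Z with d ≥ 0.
(312, 360) = (24); d = 24

In the PID Z, (a, b) is generated by gcd(a, b). Compute gcd(360, 312) with the extended Euclidean algorithm, tracking rows (r, s, t) with s·360 + t·312 = r:
  row A: (360, 1, 0)   [1·360 + 0·312 = 360]
  row B: (312, 0, 1)   [0·360 + 1·312 = 312]
  360 = 1·312 + 48   → row C = row A − 1·row B = (48, 1, −1)   [check: 1·360 − 1·312 = 48]
  312 = 6·48 + 24   → row D = row B − 6·row C = (24, −6, 7)   [check: −6·360 + 7·312 = 24]
  48 = 2·24 + 0   → remainder 0, stop. gcd = 24 (last nonzero row D).
So gcd(312, 360) = 24, with Bézout identity −6·360 + 7·312 = 24. Containment (⊇): the Bézout identity exhibits 24 as an element of (312, 360), giving (24) ⊆ (312, 360). Containment (⊆): since 24 | 312 and 24 | 360 (312 = 24·13, 360 = 24·15), every Z-linear combination of 312 and 360 is divisible by 24, so (312, 360) ⊆ (24). Therefore (312, 360) = (24), d = 24.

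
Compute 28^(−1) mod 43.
Apply the extended Euclidean algorithm to (43, 28), tracking rows (r, s, t) with s·43 + t·28 = r. Each division r_prev = q·r_cur + r_new produces the new row as (previous row) − q·(current row):
  row A: (43, 1, 0)   [1·43 + 0·28 = 43]
  row B: (28, 0, 1)   [0·43 + 1·28 = 28]
  43 = 1·28 + 15   → row C = row A − 1·row B = (15, 1, −1)   [check: 1·43 − 1·28 = 15]
  28 = 1·15 + 13   → row D = row B − 1·row C = (13, −1, 2)   [check: −1·43 + 2·28 = 13]
  15 = 1·13 + 2   → row E = row C − 1·row D = (2, 2, −3)   [check: 2·43 − 3·28 = 2]
  13 = 6·2 + 1   → row F = row D − 6·row E = (1, −13, 20)   [check: −13·43 + 20·28 = 1]
  2 = 2·1 + 0   → remainder 0, stop. gcd = 1 (last nonzero row F).
The gcd is 1, so 28 is invertible mod 43. The last nonzero row gives −13·43 + 20·28 = 1, so t = 20. So 28^(−1) ≡ 20 (mod 43). Verify: 28 · 20 = 560 ≡ 1 (mod 43). ✓

Final answer: 28^(−1) ≡ 20 (mod 43)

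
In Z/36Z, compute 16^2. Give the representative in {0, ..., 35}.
Use repeated squaring. Binary(2) = 10. Walk through the bits of the exponent 2 left-to-right: at each bit after the leading one, square the running value, then multiply by 16 if the bit is 1 (always reducing mod 36):
  bit 1 = 1 (leading): start with 16.
  bit 2 = 0: square 16^2 = 256 ≡ 4 (mod 36).
Final value: 16^2 ≡ 4 (mod 36).

Final answer: 4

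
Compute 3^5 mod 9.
0

Use repeated squaring. Binary(5) = 101. Walk through the bits of the exponent 5 left-to-right: at each bit after the leading one, square the running value, then multiply by 3 if the bit is 1 (always reducing mod 9):
  bit 1 = 1 (leading): start with 3.
  bit 2 = 0: square 3^2 = 9 ≡ 0 (mod 9).
  bit 3 = 1: square 0^2 = 0; bit is 1, so multiply 0·3 = 0 (mod 9).
Final value: 3^5 ≡ 0 (mod 9).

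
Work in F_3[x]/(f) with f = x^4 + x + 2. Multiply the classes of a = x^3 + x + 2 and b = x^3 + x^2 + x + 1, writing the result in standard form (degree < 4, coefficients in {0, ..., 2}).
Multiply as integer polynomials: a · b = x^6 + x^5 + 2·x^4 + 4·x^3 + 3·x^2 + 3·x + 2. Reducing coefficients mod 3: a · b ≡ x^6 + x^5 + 2·x^4 + x^3 + 2. Now divide by f(x) = x^4 + x + 2 in F_3[x], eliminating the leading term at each step:
  leading term x^6: subtract (x^2)·f(x) = x^6 + x^3 + 2·x^2, leaving x^5 + 2·x^4 + x^2 + 2 (coefficients mod 3)
  leading term x^5: subtract (x)·f(x) = x^5 + x^2 + 2·x, leaving 2·x^4 + x + 2 (coefficients mod 3)
  leading term 2·x^4: subtract (2)·f(x) = 2·x^4 + 2·x + 1, leaving 2·x + 1 (coefficients mod 3)
The degree is now < 4, so this is the remainder. Hence a · b ≡ 2·x + 1 in F_3[x]/(f).

Final answer: a · b ≡ 2·x + 1 (mod f(x))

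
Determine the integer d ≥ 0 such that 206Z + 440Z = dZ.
(206, 440) = (2); d = 2

In the PID Z, (a, b) is generated by gcd(a, b). Compute gcd(440, 206) with the extended Euclidean algorithm, tracking rows (r, s, t) with s·440 + t·206 = r:
  row A: (440, 1, 0)   [1·440 + 0·206 = 440]
  row B: (206, 0, 1)   [0·440 + 1·206 = 206]
  440 = 2·206 + 28   → row C = row A − 2·row B = (28, 1, −2)   [check: 1·440 − 2·206 = 28]
  206 = 7·28 + 10   → row D = row B − 7·row C = (10, −7, 15)   [check: −7·440 + 15·206 = 10]
  28 = 2·10 + 8   → row E = row C − 2·row D = (8, 15, −32)   [check: 15·440 − 32·206 = 8]
  10 = 1·8 + 2   → row F = row D − 1·row E = (2, −22, 47)   [check: −22·440 + 47·206 = 2]
  8 = 4·2 + 0   → remainder 0, stop. gcd = 2 (last nonzero row F).
So gcd(206, 440) = 2, with Bézout identity −22·440 + 47·206 = 2. Containment (⊇): the Bézout identity exhibits 2 as an element of (206, 440), giving (2) ⊆ (206, 440). Containment (⊆): since 2 | 206 and 2 | 440 (206 = 2·103, 440 = 2·220), every Z-linear combination of 206 and 440 is divisible by 2, so (206, 440) ⊆ (2). Therefore (206, 440) = (2), d = 2.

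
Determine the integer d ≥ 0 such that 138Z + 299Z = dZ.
In the PID Z, (a, b) is generated by gcd(a, b). Compute gcd(299, 138) with the extended Euclidean algorithm, tracking rows (r, s, t) with s·299 + t·138 = r:
  row A: (299, 1, 0)   [1·299 + 0·138 = 299]
  row B: (138, 0, 1)   [0·299 + 1·138 = 138]
  299 = 2·138 + 23   → row C = row A − 2·row B = (23, 1, −2)   [check: 1·299 − 2·138 = 23]
  138 = 6·23 + 0   → remainder 0, stop. gcd = 23 (last nonzero row C).
So gcd(138, 299) = 23, with Bézout identity 1·299 − 2·138 = 23. Containment (⊇): the Bézout identity exhibits 23 as an element of (138, 299), giving (23) ⊆ (138, 299). Containment (⊆): since 23 | 138 and 23 | 299 (138 = 23·6, 299 = 23·13), every Z-linear combination of 138 and 299 is divisible by 23, so (138, 299) ⊆ (23). Therefore (138, 299) = (23), d = 23.

Final answer: (138, 299) = (23); d = 23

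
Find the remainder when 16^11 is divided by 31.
16

Use repeated squaring. Binary(11) = 1011. Walk through the bits of the exponent 11 left-to-right: at each bit after the leading one, square the running value, then multiply by 16 if the bit is 1 (always reducing mod 31):
  bit 1 = 1 (leading): start with 16.
  bit 2 = 0: square 16^2 = 256 ≡ 8 (mod 31).
  bit 3 = 1: square 8^2 = 64 ≡ 2; bit is 1, so multiply 2·16 = 32 ≡ 1 (mod 31).
  bit 4 = 1: square 1^2 = 1; bit is 1, so multiply 1·16 = 16 (mod 31).
Final value: 16^11 ≡ 16 (mod 31).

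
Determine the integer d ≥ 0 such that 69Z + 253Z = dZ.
In the PID Z, (a, b) is generated by gcd(a, b). Compute gcd(253, 69) with the extended Euclidean algorithm, tracking rows (r, s, t) with s·253 + t·69 = r:
  row A: (253, 1, 0)   [1·253 + 0·69 = 253]
  row B: (69, 0, 1)   [0·253 + 1·69 = 69]
  253 = 3·69 + 46   → row C = row A − 3·row B = (46, 1, −3)   [check: 1·253 − 3·69 = 46]
  69 = 1·46 + 23   → row D = row B − 1·row C = (23, −1, 4)   [check: −1·253 + 4·69 = 23]
  46 = 2·23 + 0   → remainder 0, stop. gcd = 23 (last nonzero row D).
So gcd(69, 253) = 23, with Bézout identity −1·253 + 4·69 = 23. Containment (⊇): the Bézout identity exhibits 23 as an element of (69, 253), giving (23) ⊆ (69, 253). Containment (⊆): since 23 | 69 and 23 | 253 (69 = 23·3, 253 = 23·11), every Z-linear combination of 69 and 253 is divisible by 23, so (69, 253) ⊆ (23). Therefore (69, 253) = (23), d = 23.

Final answer: (69, 253) = (23); d = 23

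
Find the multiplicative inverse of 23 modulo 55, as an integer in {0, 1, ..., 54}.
23^(−1) ≡ 12 (mod 55)

Apply the extended Euclidean algorithm to (55, 23), tracking rows (r, s, t) with s·55 + t·23 = r. Each division r_prev = q·r_cur + r_new produces the new row as (previous row) − q·(current row):
  row A: (55, 1, 0)   [1·55 + 0·23 = 55]
  row B: (23, 0, 1)   [0·55 + 1·23 = 23]
  55 = 2·23 + 9   → row C = row A − 2·row B = (9, 1, −2)   [check: 1·55 − 2·23 = 9]
  23 = 2·9 + 5   → row D = row B − 2·row C = (5, −2, 5)   [check: −2·55 + 5·23 = 5]
  9 = 1·5 + 4   → row E = row C − 1·row D = (4, 3, −7)   [check: 3·55 − 7·23 = 4]
  5 = 1·4 + 1   → row F = row D − 1·row E = (1, −5, 12)   [check: −5·55 + 12·23 = 1]
  4 = 4·1 + 0   → remainder 0, stop. gcd = 1 (last nonzero row F).
The gcd is 1, so 23 is invertible mod 55. The last nonzero row gives −5·55 + 12·23 = 1, so t = 12. So 23^(−1) ≡ 12 (mod 55). Verify: 23 · 12 = 276 ≡ 1 (mod 55). ✓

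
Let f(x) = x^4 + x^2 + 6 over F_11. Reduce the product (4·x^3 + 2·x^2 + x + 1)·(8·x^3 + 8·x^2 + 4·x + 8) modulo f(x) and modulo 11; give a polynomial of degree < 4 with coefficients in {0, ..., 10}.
Multiply as integer polynomials: a · b = 32·x^6 + 48·x^5 + 40·x^4 + 56·x^3 + 28·x^2 + 12·x + 8. Reducing coefficients mod 11: a · b ≡ 10·x^6 + 4·x^5 + 7·x^4 + x^3 + 6·x^2 + x + 8. Now divide by f(x) = x^4 + x^2 + 6 in F_11[x], eliminating the leading term at each step:
  leading term 10·x^6: subtract (10·x^2)·f(x) = 10·x^6 + 10·x^4 + 5·x^2, leaving 4·x^5 + 8·x^4 + x^3 + x^2 + x + 8 (coefficients mod 11)
  leading term 4·x^5: subtract (4·x)·f(x) = 4·x^5 + 4·x^3 + 2·x, leaving 8·x^4 + 8·x^3 + x^2 + 10·x + 8 (coefficients mod 11)
  leading term 8·x^4: subtract (8)·f(x) = 8·x^4 + 8·x^2 + 4, leaving 8·x^3 + 4·x^2 + 10·x + 4 (coefficients mod 11)
The degree is now < 4, so this is the remainder. Hence a · b ≡ 8·x^3 + 4·x^2 + 10·x + 4 in F_11[x]/(f).

Final answer: a · b ≡ 8·x^3 + 4·x^2 + 10·x + 4 (mod f(x))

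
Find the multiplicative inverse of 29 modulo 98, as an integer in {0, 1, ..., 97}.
29^(−1) ≡ 71 (mod 98)

Apply the extended Euclidean algorithm to (98, 29), tracking rows (r, s, t) with s·98 + t·29 = r. Each division r_prev = q·r_cur + r_new produces the new row as (previous row) − q·(current row):
  row A: (98, 1, 0)   [1·98 + 0·29 = 98]
  row B: (29, 0, 1)   [0·98 + 1·29 = 29]
  98 = 3·29 + 11   → row C = row A − 3·row B = (11, 1, −3)   [check: 1·98 − 3·29 = 11]
  29 = 2·11 + 7   → row D = row B − 2·row C = (7, −2, 7)   [check: −2·98 + 7·29 = 7]
  11 = 1·7 + 4   → row E = row C − 1·row D = (4, 3, −10)   [check: 3·98 − 10·29 = 4]
  7 = 1·4 + 3   → row F = row D − 1·row E = (3, −5, 17)   [check: −5·98 + 17·29 = 3]
  4 = 1·3 + 1   → row G = row E − 1·row F = (1, 8, −27)   [check: 8·98 − 27·29 = 1]
  3 = 3·1 + 0   → remainder 0, stop. gcd = 1 (last nonzero row G).
The gcd is 1, so 29 is invertible mod 98. The last nonzero row gives 8·98 − 27·29 = 1, so t = −27. So 29^(−1) ≡ −27 ≡ 71 (mod 98). Verify: 29 · 71 = 2059 ≡ 1 (mod 98). ✓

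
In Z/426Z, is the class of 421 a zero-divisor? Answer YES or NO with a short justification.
gcd(421, 426) = 1, so 421 is a unit in Z/426Z (it has a multiplicative inverse). A unit cannot be a zero-divisor: if 421·b ≡ 0 then multiplying both sides by 421^(−1) gives b ≡ 0. So 421 is not a zero-divisor.

Final answer: NO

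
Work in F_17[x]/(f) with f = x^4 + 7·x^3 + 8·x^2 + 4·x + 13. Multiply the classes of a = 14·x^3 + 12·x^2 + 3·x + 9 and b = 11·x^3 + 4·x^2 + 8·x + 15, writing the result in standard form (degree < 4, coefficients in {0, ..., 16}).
Multiply as integer polynomials: a · b = 154·x^6 + 188·x^5 + 193·x^4 + 417·x^3 + 240·x^2 + 117·x + 135. Reducing coefficients mod 17: a · b ≡ x^6 + x^5 + 6·x^4 + 9·x^3 + 2·x^2 + 15·x + 16. Now divide by f(x) = x^4 + 7·x^3 + 8·x^2 + 4·x + 13 in F_17[x], eliminating the leading term at each step:
  leading term x^6: subtract (x^2)·f(x) = x^6 + 7·x^5 + 8·x^4 + 4·x^3 + 13·x^2, leaving 11·x^5 + 15·x^4 + 5·x^3 + 6·x^2 + 15·x + 16 (coefficients mod 17)
  leading term 11·x^5: subtract (11·x)·f(x) = 11·x^5 + 9·x^4 + 3·x^3 + 10·x^2 + 7·x, leaving 6·x^4 + 2·x^3 + 13·x^2 + 8·x + 16 (coefficients mod 17)
  leading term 6·x^4: subtract (6)·f(x) = 6·x^4 + 8·x^3 + 14·x^2 + 7·x + 10, leaving 11·x^3 + 16·x^2 + x + 6 (coefficients mod 17)
The degree is now < 4, so this is the remainder. Hence a · b ≡ 11·x^3 + 16·x^2 + x + 6 in F_17[x]/(f).

Final answer: a · b ≡ 11·x^3 + 16·x^2 + x + 6 (mod f(x))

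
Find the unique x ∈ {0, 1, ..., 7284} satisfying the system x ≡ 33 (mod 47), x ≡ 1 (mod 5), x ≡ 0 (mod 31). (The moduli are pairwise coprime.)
The moduli 47, 5, 31 are pairwise coprime, so by the CRT there is a unique solution mod 47·5·31 = 7285.
Solve by successive substitution. Start with x ≡ 33 (mod 47).
  Combine with x ≡ 1 (mod 5): write x = 33 + 47·t and require 33 + 47·t ≡ 1 (mod 5), i.e. 47·t ≡ 1 − 33 ≡ 3 (mod 5). Since 47^(−1) ≡ 3 (mod 5) (47 ≡ 2 (mod 5)), t ≡ 3·3 ≡ 4 (mod 5). So x ≡ 33 + 47·4 = 221 (mod 235).
  Combine with x ≡ 0 (mod 31): write x = 221 + 235·t and require 221 + 235·t ≡ 0 (mod 31), i.e. 235·t ≡ 0 − 221 ≡ 27 (mod 31). Since 235^(−1) ≡ 19 (mod 31) (235 ≡ 18 (mod 31)), t ≡ 19·27 ≡ 17 (mod 31). So x ≡ 221 + 235·17 = 4216 (mod 7285).
Unique solution in [0, 7285): x = 4216.

Final answer: x ≡ 4216 (mod 7285); the representative in [0, 7285) is 4216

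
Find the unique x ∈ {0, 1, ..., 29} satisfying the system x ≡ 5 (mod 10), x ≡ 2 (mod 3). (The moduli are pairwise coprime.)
The moduli 10, 3 are pairwise coprime, so by the CRT there is a unique solution mod 10·3 = 30.
Solve by successive substitution. Start with x ≡ 5 (mod 10).
  Combine with x ≡ 2 (mod 3): write x = 5 + 10·t and require 5 + 10·t ≡ 2 (mod 3), i.e. 10·t ≡ 2 − 5 ≡ 0 (mod 3). Since 10^(−1) ≡ 1 (mod 3) (10 ≡ 1 (mod 3)), t ≡ 1·0 ≡ 0 (mod 3). So x ≡ 5 + 10·0 = 5 (mod 30).
Unique solution in [0, 30): x = 5.

Final answer: x ≡ 5 (mod 30); the representative in [0, 30) is 5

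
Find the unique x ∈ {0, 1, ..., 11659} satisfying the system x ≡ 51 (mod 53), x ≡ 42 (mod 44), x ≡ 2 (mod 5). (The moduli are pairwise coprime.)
The moduli 53, 44, 5 are pairwise coprime, so by the CRT there is a unique solution mod 53·44·5 = 11660.
Solve by successive substitution. Start with x ≡ 51 (mod 53).
  Combine with x ≡ 42 (mod 44): write x = 51 + 53·t and require 51 + 53·t ≡ 42 (mod 44), i.e. 53·t ≡ 42 − 51 ≡ 35 (mod 44). Since 53^(−1) ≡ 5 (mod 44) (53 ≡ 9 (mod 44)), t ≡ 5·35 ≡ 43 (mod 44). So x ≡ 51 + 53·43 = 2330 (mod 2332).
  Combine with x ≡ 2 (mod 5): write x = 2330 + 2332·t and require 2330 + 2332·t ≡ 2 (mod 5), i.e. 2332·t ≡ 2 − 2330 ≡ 2 (mod 5). Since 2332^(−1) ≡ 3 (mod 5) (2332 ≡ 2 (mod 5)), t ≡ 3·2 ≡ 1 (mod 5). So x ≡ 2330 + 2332·1 = 4662 (mod 11660).
Unique solution in [0, 11660): x = 4662.

Final answer: x ≡ 4662 (mod 11660); the representative in [0, 11660) is 4662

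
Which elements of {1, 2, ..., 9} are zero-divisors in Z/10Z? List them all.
nonzero zero-divisors of Z/10Z = {2, 4, 5, 6, 8}

An element a ∈ Z/10Z (with a ≠ 0) is a zero-divisor iff gcd(a, 10) > 1 (because a is a unit precisely when gcd(a, n) = 1, and in Z/nZ every nonzero, non-unit element is a zero-divisor). Scan a = 1, ..., 9 and keep those with gcd(a, 10) > 1:
  gcd(2, 10) = 2, gcd(4, 10) = 2, gcd(5, 10) = 5, gcd(6, 10) = 2, gcd(8, 10) = 2.
All other a ∈ {1, ..., 9} have gcd(a, 10) = 1 and are units. So the nonzero zero-divisors are exactly the 5 values of a appearing in this scan.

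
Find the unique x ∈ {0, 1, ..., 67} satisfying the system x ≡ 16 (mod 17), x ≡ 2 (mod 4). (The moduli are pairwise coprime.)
The moduli 17, 4 are pairwise coprime, so by the CRT there is a unique solution mod 17·4 = 68.
Solve by successive substitution. Start with x ≡ 16 (mod 17).
  Combine with x ≡ 2 (mod 4): write x = 16 + 17·t and require 16 + 17·t ≡ 2 (mod 4), i.e. 17·t ≡ 2 − 16 ≡ 2 (mod 4). Since 17^(−1) ≡ 1 (mod 4) (17 ≡ 1 (mod 4)), t ≡ 1·2 ≡ 2 (mod 4). So x ≡ 16 + 17·2 = 50 (mod 68).
Unique solution in [0, 68): x = 50.

Final answer: x ≡ 50 (mod 68); the representative in [0, 68) is 50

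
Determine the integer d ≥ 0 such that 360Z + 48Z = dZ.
In the PID Z, (a, b) is generated by gcd(a, b). Compute gcd(360, 48) with the extended Euclidean algorithm, tracking rows (r, s, t) with s·360 + t·48 = r:
  row A: (360, 1, 0)   [1·360 + 0·48 = 360]
  row B: (48, 0, 1)   [0·360 + 1·48 = 48]
  360 = 7·48 + 24   → row C = row A − 7·row B = (24, 1, −7)   [check: 1·360 − 7·48 = 24]
  48 = 2·24 + 0   → remainder 0, stop. gcd = 24 (last nonzero row C).
So gcd(360, 48) = 24, with Bézout identity 1·360 − 7·48 = 24. Containment (⊇): the Bézout identity exhibits 24 as an element of (360, 48), giving (24) ⊆ (360, 48). Containment (⊆): since 24 | 360 and 24 | 48 (360 = 24·15, 48 = 24·2), every Z-linear combination of 360 and 48 is divisible by 24, so (360, 48) ⊆ (24). Therefore (360, 48) = (24), d = 24.

Final answer: (360, 48) = (24); d = 24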